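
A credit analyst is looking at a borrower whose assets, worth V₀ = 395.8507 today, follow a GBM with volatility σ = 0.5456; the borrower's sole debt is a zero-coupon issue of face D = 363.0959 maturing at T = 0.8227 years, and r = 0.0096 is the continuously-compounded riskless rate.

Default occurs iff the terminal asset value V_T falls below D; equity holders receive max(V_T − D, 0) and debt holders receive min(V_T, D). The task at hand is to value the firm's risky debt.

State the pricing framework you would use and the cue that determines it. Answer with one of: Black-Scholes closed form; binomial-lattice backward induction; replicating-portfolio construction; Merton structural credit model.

framework: Merton structural credit model

Key observation: the asked-for credit quantity lives on the firm's capital structure — asset value, asset volatility, debt face 363.0959 — which is the structural model's domain.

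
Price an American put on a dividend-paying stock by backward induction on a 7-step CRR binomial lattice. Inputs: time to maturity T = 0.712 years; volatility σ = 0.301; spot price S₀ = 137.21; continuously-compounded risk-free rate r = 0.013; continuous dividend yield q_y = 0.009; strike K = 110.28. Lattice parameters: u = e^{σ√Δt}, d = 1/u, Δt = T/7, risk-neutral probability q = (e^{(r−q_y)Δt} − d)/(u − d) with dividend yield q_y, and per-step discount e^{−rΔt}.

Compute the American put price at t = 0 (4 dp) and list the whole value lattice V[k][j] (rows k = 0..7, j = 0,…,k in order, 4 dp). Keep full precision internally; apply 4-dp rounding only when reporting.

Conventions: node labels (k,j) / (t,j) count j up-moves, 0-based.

price = 3.4937
tree:
3.4937
5.4881 1.3265
8.4373 2.2844 0.2847
12.6316 3.8827 0.5463 0.0000
18.2910 6.4896 1.0482 0.0000 0.0000
25.3754 10.6092 2.0112 0.0000 0.0000 0.0000
33.1470 16.8208 3.8589 0.0000 0.0000 0.0000 0.0000
40.2073 25.3754 7.4043 0.0000 0.0000 0.0000 0.0000 0.0000

params: Δt=0.10171 u=1.10076 d=0.90847 q=0.47814 e^(-rΔt)=0.99868
t_7 payoffs: 40.2073 25.3754 7.4043 0.0000 0.0000 0.0000 0.0000 0.0000
k=6: node(6,0) S=77.1330 payoff=33.1470 vs cont=33.0719 → 33.1470 [stop]  node(6,1) S=93.4592 payoff=16.8208 vs cont=16.7606 → 16.8208 [stop]  node(6,2) S=113.2410 payoff=0.0000 vs cont=3.8589 → 3.8589 [wait]  node(6,3) S=137.2100 payoff=0.0000 vs cont=0.0000 → 0.0000 [wait]  node(6,4) S=166.2523 payoff=0.0000 vs cont=0.0000 → 0.0000 [wait]  node(6,5) S=201.4418 payoff=0.0000 vs cont=0.0000 → 0.0000 [wait]  node(6,6) S=244.0796 payoff=0.0000 vs cont=0.0000 → 0.0000 [wait]
k=5: node(5,0) S=84.9046 payoff=25.3754 vs cont=25.3074 → 25.3754 [stop]  node(5,1) S=102.8757 payoff=7.4043 vs cont=10.6092 → 10.6092 [wait]  node(5,2) S=124.6507 payoff=0.0000 vs cont=2.0112 → 2.0112 [wait]  node(5,3) S=151.0347 payoff=0.0000 vs cont=0.0000 → 0.0000 [wait]  node(5,4) S=183.0032 payoff=0.0000 vs cont=0.0000 → 0.0000 [wait]  node(5,5) S=221.7382 payoff=0.0000 vs cont=0.0000 → 0.0000 [wait]
k=4: node(4,0) S=93.4592 payoff=16.8208 vs cont=18.2910 → 18.2910 [wait]  node(4,1) S=113.2410 payoff=0.0000 vs cont=6.4896 → 6.4896 [wait]  node(4,2) S=137.2100 payoff=0.0000 vs cont=1.0482 → 1.0482 [wait]  node(4,3) S=166.2523 payoff=0.0000 vs cont=0.0000 → 0.0000 [wait]  node(4,4) S=201.4418 payoff=0.0000 vs cont=0.0000 → 0.0000 [wait]
k=3: node(3,0) S=102.8757 payoff=7.4043 vs cont=12.6316 → 12.6316 [wait]  node(3,1) S=124.6507 payoff=0.0000 vs cont=3.8827 → 3.8827 [wait]  node(3,2) S=151.0347 payoff=0.0000 vs cont=0.5463 → 0.5463 [wait]  node(3,3) S=183.0032 payoff=0.0000 vs cont=0.0000 → 0.0000 [wait]
k=2: node(2,0) S=113.2410 payoff=0.0000 vs cont=8.4373 → 8.4373 [wait]  node(2,1) S=137.2100 payoff=0.0000 vs cont=2.2844 → 2.2844 [wait]  node(2,2) S=166.2523 payoff=0.0000 vs cont=0.2847 → 0.2847 [wait]
k=1: node(1,0) S=124.6507 payoff=0.0000 vs cont=5.4881 → 5.4881 [wait]  node(1,1) S=151.0347 payoff=0.0000 vs cont=1.3265 → 1.3265 [wait]
k=0: node(0,0) S=137.2100 payoff=0.0000 vs cont=3.4937 → 3.4937 [wait]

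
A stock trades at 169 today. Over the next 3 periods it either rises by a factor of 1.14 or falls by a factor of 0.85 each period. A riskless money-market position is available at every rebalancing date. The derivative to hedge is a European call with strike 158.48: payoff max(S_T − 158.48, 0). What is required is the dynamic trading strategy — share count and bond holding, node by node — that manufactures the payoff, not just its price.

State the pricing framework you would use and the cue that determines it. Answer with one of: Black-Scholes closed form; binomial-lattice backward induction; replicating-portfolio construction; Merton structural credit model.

Key observation: the deliverable is the dynamic trading strategy on the 3-step tree (spot 169, moves 1.14 and 0.85), so the valuation must go through the node-by-node replicating-portfolio solve.

framework: replicating-portfolio construction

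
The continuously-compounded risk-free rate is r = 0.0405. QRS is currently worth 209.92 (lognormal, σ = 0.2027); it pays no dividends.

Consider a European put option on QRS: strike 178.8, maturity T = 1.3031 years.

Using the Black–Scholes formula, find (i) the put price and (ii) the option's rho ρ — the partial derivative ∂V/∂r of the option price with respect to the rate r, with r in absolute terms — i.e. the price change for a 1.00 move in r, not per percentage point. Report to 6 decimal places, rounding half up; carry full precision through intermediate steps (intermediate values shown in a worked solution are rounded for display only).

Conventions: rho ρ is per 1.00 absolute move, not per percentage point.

price = 4.197108
ρ = -46.450187

σ√T = 0.2027·√1.3031 = 0.231389
d₁ = (ln(S/K) + (r+σ²/2)T) / (σ√T) = (ln(209.92/178.8) + (0.0405+0.2027²/2)·1.3031) / 0.231389 = (0.160459 + 0.079546) / 0.231389 = 1.037235
d₂ = d₁ − σ√T = 1.037235 − 0.231389 = 0.805846
e^{−rT} = 0.948593
N(−d₁) = 0.149813,  N(−d₂) = 0.210166
Put price V = K·e^{−rT}·N(−d₂) − S·N(−d₁) = 35.645911 − 31.448804 = 4.197108
ρ = −K·T·e^{−rT}·N(−d₂) = -46.450187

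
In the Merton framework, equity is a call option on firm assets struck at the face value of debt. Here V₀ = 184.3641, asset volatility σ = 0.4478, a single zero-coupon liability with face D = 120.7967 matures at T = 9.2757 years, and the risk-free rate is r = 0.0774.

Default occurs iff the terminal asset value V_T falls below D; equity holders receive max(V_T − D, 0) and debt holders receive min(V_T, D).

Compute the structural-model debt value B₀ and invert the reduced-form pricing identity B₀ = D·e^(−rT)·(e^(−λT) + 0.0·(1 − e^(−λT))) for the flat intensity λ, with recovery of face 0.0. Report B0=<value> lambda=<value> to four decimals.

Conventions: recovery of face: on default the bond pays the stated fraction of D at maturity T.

Apply the equity-as-call identities (strike 120.7967, horizon 9.2757 years):
d₁ = [ln(V₀/D) + (r + σ²/2)T] / (σ√T)
   = [ln(184.3641/120.7967) + (0.0774 + 0.5·0.4478²)·9.2757] / (0.4478·√9.2757)
   = [0.422804 + 1.647943] / 1.363821 = 1.518342
d₂ = d₁ − σ√T = 1.518342 − 1.363821 = 0.154521
N(d₁) = 0.935536,  N(d₂) = 0.561400,  e^(−rT) = 0.487756
E₀ = V₀·N(d₁) − D·e^(−rT)·N(d₂)
   = 184.3641·0.935536 − 120.7967·0.487756·0.561400 = 139.401877
B₀ = V₀ − E₀ = 184.3641 − 139.401877 = 44.962223
e^(−λT) = (B₀·e^(rT)/D − 0)/(1 − 0) = (44.9622·2.050204/120.7967 − 0)/1 = 0.76311415
λ = −ln(0.76311415)/9.2757 = 0.029146

B0=44.9622 lambda=0.0291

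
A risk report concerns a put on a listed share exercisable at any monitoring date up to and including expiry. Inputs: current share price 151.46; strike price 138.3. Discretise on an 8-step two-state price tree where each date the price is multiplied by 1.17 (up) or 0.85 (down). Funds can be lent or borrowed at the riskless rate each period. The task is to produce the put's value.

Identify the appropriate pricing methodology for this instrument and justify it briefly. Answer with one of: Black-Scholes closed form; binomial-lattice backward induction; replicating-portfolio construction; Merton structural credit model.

framework: binomial-lattice backward induction

Key observation: an American put (K = 138.3, S₀ = 151.46) on a 8-date tree has no closed form — the optimal stopping decision is embedded and must be resolved recursively from expiry.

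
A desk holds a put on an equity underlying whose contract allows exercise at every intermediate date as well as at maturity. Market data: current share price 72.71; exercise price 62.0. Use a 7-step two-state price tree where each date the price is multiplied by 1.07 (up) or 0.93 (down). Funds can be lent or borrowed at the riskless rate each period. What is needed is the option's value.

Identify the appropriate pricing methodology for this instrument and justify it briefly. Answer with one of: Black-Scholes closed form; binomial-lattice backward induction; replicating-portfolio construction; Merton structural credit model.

Key observation: with exercise allowed before expiry on a discrete up/down model (7 steps from spot 72.71), the strike-62 put's value must be rolled back through the tree testing early exercise at each node.

framework: binomial-lattice backward induction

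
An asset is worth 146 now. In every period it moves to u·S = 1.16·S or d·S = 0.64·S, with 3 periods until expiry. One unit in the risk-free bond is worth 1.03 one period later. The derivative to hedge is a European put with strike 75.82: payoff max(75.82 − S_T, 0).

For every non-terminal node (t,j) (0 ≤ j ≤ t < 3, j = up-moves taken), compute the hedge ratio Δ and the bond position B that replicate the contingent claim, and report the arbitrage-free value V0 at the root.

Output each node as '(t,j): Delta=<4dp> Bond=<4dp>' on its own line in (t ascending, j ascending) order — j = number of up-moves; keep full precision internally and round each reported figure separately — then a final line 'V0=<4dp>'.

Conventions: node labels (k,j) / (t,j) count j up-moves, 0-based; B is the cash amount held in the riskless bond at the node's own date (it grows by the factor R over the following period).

(0,0): Delta=-0.0542 Bond=9.2745
(1,0): Delta=-0.2520 Bond=28.0390
(1,1): Delta=-0.0178 Bond=3.3907
(2,0): Delta=-1.0000 Bond=73.6117
(2,1): Delta=-0.1144 Bond=13.9697
(2,2): Delta=0.0000 Bond=0.0000
V0=1.3670

Risk-neutral probability p* = (R−d)/(u−d) = (1.03−0.64)/(1.16−0.64) = 0.7500.
At maturity the claim pays: V(3,0)=37.5470, V(3,1)=6.4501, V(3,2)=0.0000, V(3,3)=0.0000
(2,0): S=59.8016. Δ = (V_up−V_dn)/(S_up−S_dn) = (6.4501−37.5470)/(69.3699−38.2730) = -1.0000. V = [p*·6.4501 + (1−p*)·37.5470]/1.03 = 13.8101. B = V − Δ·S = 73.6117.
(2,1): S=108.3904. Δ = (V_up−V_dn)/(S_up−S_dn) = (0.0000−6.4501)/(125.7329−69.3699) = -0.1144. V = [p*·0.0000 + (1−p*)·6.4501]/1.03 = 1.5656. B = V − Δ·S = 13.9697.
(2,2): S=196.4576. Δ = (V_up−V_dn)/(S_up−S_dn) = (0.0000−0.0000)/(227.8908−125.7329) = 0.0000. V = [p*·0.0000 + (1−p*)·0.0000]/1.03 = 0.0000. B = V − Δ·S = 0.0000.
(1,0): S=93.4400. Δ = (V_up−V_dn)/(S_up−S_dn) = (1.5656−13.8101)/(108.3904−59.8016) = -0.2520. V = [p*·1.5656 + (1−p*)·13.8101]/1.03 = 4.4919. B = V − Δ·S = 28.0390.
(1,1): S=169.3600. Δ = (V_up−V_dn)/(S_up−S_dn) = (0.0000−1.5656)/(196.4576−108.3904) = -0.0178. V = [p*·0.0000 + (1−p*)·1.5656]/1.03 = 0.3800. B = V − Δ·S = 3.3907.
(0,0): S=146.0000. Δ = (V_up−V_dn)/(S_up−S_dn) = (0.3800−4.4919)/(169.3600−93.4400) = -0.0542. V = [p*·0.3800 + (1−p*)·4.4919]/1.03 = 1.3670. B = V − Δ·S = 9.2745.
Sanity check at the root: Δ(0,0)·S0 + B(0,0) reproduces V0 = 1.3670.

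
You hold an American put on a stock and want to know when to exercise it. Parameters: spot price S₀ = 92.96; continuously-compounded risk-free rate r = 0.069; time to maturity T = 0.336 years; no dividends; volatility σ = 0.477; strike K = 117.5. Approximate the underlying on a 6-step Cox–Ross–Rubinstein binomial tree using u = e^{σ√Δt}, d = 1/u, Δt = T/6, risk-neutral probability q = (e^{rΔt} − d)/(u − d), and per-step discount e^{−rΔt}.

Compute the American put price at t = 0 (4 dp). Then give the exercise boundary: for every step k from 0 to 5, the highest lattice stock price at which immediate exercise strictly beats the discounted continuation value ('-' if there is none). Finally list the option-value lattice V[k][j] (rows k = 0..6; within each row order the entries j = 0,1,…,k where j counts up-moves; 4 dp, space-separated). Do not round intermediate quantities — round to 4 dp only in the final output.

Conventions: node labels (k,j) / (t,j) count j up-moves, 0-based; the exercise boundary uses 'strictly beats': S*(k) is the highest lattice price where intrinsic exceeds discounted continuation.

Δt=0.05600, u=1.11950, d=0.89326, q=0.48892, disc=e^(-rΔt)=0.99614
k=6 terminal: V=max(K-S,0) → 70.2763 58.3158 43.3261 24.5400 0.9958 0.0000 0.0000
k=5: j=0 S=52.8668 intr=64.6332 cont=64.1801 V=64.6332[EX]; j=1 S=66.2565 intr=51.2435 cont=50.7904 V=51.2435[EX]; j=2 S=83.0373 intr=34.4627 cont=34.0095 V=34.4627[EX]; j=3 S=104.0684 intr=13.4316 cont=12.9785 V=13.4316[EX]; j=4 S=130.4260 intr=0.0000 cont=0.5070 V=0.5070[hold]; j=5 S=163.4592 intr=0.0000 cont=0.0000 V=0.0000[hold]  S*(5)=104.0684
k=4: j=0 S=59.1842 intr=58.3158 cont=57.8627 V=58.3158[EX]; j=1 S=74.1739 intr=43.3261 cont=42.8730 V=43.3261[EX]; j=2 S=92.9600 intr=24.5400 cont=24.0869 V=24.5400[EX]; j=3 S=116.5042 intr=0.9958 cont=7.0851 V=7.0851[hold]; j=4 S=146.0114 intr=0.0000 cont=0.2581 V=0.2581[hold]  S*(4)=92.9600
k=3: j=0 S=66.2565 intr=51.2435 cont=50.7904 V=51.2435[EX]; j=1 S=83.0373 intr=34.4627 cont=34.0095 V=34.4627[EX]; j=2 S=104.0684 intr=13.4316 cont=15.9442 V=15.9442[hold]; j=3 S=130.4260 intr=0.0000 cont=3.7328 V=3.7328[hold]  S*(3)=83.0373
k=2: j=0 S=74.1739 intr=43.3261 cont=42.8730 V=43.3261[EX]; j=1 S=92.9600 intr=24.5400 cont=25.3105 V=25.3105[hold]; j=2 S=116.5042 intr=0.9958 cont=9.9353 V=9.9353[hold]  S*(2)=74.1739
k=1: j=0 S=83.0373 intr=34.4627 cont=34.3848 V=34.4627[EX]; j=1 S=104.0684 intr=13.4316 cont=17.7246 V=17.7246[hold]  S*(1)=83.0373
k=0: j=0 S=92.9600 intr=24.5400 cont=26.1777 V=26.1777[hold]  S*(0)=-

price = 26.1777
boundary = - 83.0373 74.1739 83.0373 92.9600 104.0684
tree:
26.1777
34.4627 17.7246
43.3261 25.3105 9.9353
51.2435 34.4627 15.9442 3.7328
58.3158 43.3261 24.5400 7.0851 0.2581
64.6332 51.2435 34.4627 13.4316 0.5070 0.0000
70.2763 58.3158 43.3261 24.5400 0.9958 0.0000 0.0000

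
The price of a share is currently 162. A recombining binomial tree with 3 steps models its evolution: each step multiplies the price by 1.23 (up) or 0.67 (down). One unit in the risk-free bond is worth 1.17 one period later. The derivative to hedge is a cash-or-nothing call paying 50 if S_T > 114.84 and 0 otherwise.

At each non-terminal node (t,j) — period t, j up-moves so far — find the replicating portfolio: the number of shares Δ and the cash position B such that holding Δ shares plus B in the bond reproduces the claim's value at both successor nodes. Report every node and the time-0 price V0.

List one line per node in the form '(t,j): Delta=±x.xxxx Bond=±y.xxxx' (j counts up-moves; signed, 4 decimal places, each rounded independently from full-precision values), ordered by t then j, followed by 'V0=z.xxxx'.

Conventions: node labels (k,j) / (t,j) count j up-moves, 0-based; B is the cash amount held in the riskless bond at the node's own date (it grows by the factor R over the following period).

Risk-neutral probability p* = (R−d)/(u−d) = (1.17−0.67)/(1.23−0.67) = 0.8929.
Expiry values: V(3,0)=0.0000, V(3,1)=0.0000, V(3,2)=50.0000, V(3,3)=50.0000
  t=2,j=0: stock 72.7218 → up 89.4478 (V=0.0000), down 48.7236 (V=0.0000). Price 0.0000; hedge Δ=0.0000, bond B=0.0000.
  t=2,j=1: stock 133.5042 → up 164.2102 (V=50.0000), down 89.4478 (V=0.0000). Price 38.1563; hedge Δ=0.6688, bond B=-51.1294.
  t=2,j=2: stock 245.0898 → up 301.4605 (V=50.0000), down 164.2102 (V=50.0000). Price 42.7350; hedge Δ=0.0000, bond B=42.7350.
  t=1,j=0: stock 108.5400 → up 133.5042 (V=38.1563), down 72.7218 (V=0.0000). Price 29.1180; hedge Δ=0.6278, bond B=-39.0182.
  t=1,j=1: stock 199.2600 → up 245.0898 (V=42.7350), down 133.5042 (V=38.1563). Price 36.1064; hedge Δ=0.0410, bond B=27.9300.
  t=0,j=0: stock 162.0000 → up 199.2600 (V=36.1064), down 108.5400 (V=29.1180). Price 30.2202; hedge Δ=0.0770, bond B=17.7410.
Verification: the root portfolio costs Δ(0,0)·S0 + B(0,0) = 30.2202, matching V0.

(0,0): Delta=0.0770 Bond=17.7410
(1,0): Delta=0.6278 Bond=-39.0182
(1,1): Delta=0.0410 Bond=27.9300
(2,0): Delta=0.0000 Bond=0.0000
(2,1): Delta=0.6688 Bond=-51.1294
(2,2): Delta=0.0000 Bond=42.7350
V0=30.2202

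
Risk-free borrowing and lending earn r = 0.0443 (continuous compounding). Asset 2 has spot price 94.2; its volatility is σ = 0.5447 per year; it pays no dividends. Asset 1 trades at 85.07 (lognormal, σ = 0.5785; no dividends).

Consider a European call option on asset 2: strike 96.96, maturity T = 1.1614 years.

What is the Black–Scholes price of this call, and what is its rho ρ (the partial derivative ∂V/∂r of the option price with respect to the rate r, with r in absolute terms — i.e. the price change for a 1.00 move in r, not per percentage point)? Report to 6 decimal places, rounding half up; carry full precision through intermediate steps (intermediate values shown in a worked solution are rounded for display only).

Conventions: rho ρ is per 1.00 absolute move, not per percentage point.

σ√T = 0.5447·√1.1614 = 0.587014
d₁ = (ln(S/K) + (r+σ²/2)T) / (σ√T) = (ln(94.2/96.96) + (0.0443+0.5447²/2)·1.1614) / 0.587014 = (-0.028878 + 0.223743) / 0.587014 = 0.331959
d₂ = d₁ − σ√T = 0.331959 − 0.587014 = -0.255055
e^{−rT} = 0.949851
N(d₁) = 0.630040,  N(d₂) = 0.399340
Call price V = S·N(d₁) − K·e^{−rT}·N(d₂) = 59.349743 − 36.778264 = 22.571479
ρ = K·T·e^{−rT}·N(d₂) = 42.714275

price = 22.571479
ρ = 42.714275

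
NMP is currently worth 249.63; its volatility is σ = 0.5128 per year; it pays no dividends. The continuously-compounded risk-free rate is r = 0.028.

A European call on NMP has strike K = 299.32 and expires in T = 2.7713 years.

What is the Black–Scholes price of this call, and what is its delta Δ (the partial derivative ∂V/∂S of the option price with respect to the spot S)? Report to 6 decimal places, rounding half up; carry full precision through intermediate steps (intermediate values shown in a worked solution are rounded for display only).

price = 73.955364
Δ = 0.619848

σ√T = 0.5128·√2.7713 = 0.853670
d₁ = (ln(S/K) + (r+σ²/2)T) / (σ√T) = (ln(249.63/299.32) + (0.028+0.5128²/2)·2.7713) / 0.853670 = (-0.181533 + 0.441972) / 0.853670 = 0.305082
d₂ = d₁ − σ√T = 0.305082 − 0.853670 = -0.548588
e^{−rT} = 0.925338
N(d₁) = 0.619848,  N(d₂) = 0.291644
Call price V = S·N(d₁) − K·e^{−rT}·N(d₂) = 154.732651 − 80.777288 = 73.955364
Δ = N(d₁) = 0.619848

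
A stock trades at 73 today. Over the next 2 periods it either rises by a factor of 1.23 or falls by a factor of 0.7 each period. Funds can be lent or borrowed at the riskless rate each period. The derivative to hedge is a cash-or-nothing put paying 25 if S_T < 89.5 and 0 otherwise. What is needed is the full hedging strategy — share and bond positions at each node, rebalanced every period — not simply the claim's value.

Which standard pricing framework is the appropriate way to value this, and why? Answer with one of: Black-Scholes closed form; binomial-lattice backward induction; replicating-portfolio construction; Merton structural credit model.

framework: replicating-portfolio construction

Key observation: the mandate to exhibit the hedge at every date and state singles out the replicating-portfolio construction on the 2-period tree with factors 1.23 and 0.7 from 73.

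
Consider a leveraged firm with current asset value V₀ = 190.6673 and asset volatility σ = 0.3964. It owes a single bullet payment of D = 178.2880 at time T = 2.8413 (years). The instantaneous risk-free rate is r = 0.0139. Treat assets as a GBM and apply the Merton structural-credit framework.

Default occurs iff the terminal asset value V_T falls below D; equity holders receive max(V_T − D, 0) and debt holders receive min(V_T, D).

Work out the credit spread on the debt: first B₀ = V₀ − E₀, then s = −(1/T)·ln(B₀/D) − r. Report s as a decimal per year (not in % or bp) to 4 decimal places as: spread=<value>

Apply the equity-as-call identities (strike 178.2880, horizon 2.8413 years):
d₁ = [ln(V₀/D) + (r + σ²/2)T] / (σ√T)
   = [ln(190.6673/178.2880) + (0.0139 + 0.5·0.3964²)·2.8413] / (0.3964·√2.8413)
   = [0.067130 + 0.262725] / 0.668178 = 0.493663
d₂ = d₁ − σ√T = 0.493663 − 0.668178 = -0.174515
N(d₁) = 0.689228,  N(d₂) = 0.430730,  e^(−rT) = 0.961276
E₀ = V₀·N(d₁) − D·e^(−rT)·N(d₂)
   = 190.6673·0.689228 − 178.2880·0.961276·0.430730 = 57.592968
B₀ = V₀ − E₀ = 190.6673 − 57.592968 = 133.074332
spread = −(1/T)·ln(B₀/D) − r = −(1/2.8413)·ln(133.074332/178.2880) − 0.0139 = 0.08904315

spread=0.0890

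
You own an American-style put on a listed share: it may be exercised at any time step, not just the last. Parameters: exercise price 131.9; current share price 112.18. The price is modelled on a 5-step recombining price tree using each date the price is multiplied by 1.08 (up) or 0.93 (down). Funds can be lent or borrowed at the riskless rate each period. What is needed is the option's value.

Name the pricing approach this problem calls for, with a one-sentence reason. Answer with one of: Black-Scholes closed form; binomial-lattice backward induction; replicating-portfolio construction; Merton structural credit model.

Key observation: the defining feature is the embedded early-exercise option across 5 discrete dates on the spot-112.18 tree; pricing the strike-131.9 put means working backward with an exercise test at every node.

framework: binomial-lattice backward induction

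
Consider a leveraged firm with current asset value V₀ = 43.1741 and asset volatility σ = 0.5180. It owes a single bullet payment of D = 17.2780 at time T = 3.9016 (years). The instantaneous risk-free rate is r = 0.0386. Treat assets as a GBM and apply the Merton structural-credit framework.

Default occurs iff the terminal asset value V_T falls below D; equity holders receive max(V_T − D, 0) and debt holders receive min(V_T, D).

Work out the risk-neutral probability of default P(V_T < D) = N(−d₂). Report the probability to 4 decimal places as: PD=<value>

PD=0.2978

Equity is a call on the firm's assets struck at D = 17.2780:
d₁ = [ln(V₀/D) + (r + σ²/2)T] / (σ√T)
   = [ln(43.1741/17.2780) + (0.0386 + 0.5·0.5180²)·3.9016] / (0.5180·√3.9016)
   = [0.915807 + 0.674048] / 1.023178 = 1.553840
d₂ = d₁ − σ√T = 1.553840 − 1.023178 = 0.530662
risk-neutral PD = N(−d₂) = N(-0.530662) = 0.297826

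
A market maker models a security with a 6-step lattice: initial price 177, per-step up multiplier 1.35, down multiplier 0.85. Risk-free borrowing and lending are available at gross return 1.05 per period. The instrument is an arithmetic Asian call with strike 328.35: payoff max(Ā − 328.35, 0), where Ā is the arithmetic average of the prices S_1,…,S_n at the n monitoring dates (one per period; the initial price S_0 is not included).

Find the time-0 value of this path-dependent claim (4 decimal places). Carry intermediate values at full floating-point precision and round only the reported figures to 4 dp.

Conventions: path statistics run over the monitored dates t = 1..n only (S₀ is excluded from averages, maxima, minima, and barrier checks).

price = 4.6848

With p* = (R−d)/(u−d) = 0.4000, sum probability × payoff across the paths and divide by R^6.
Enumerate all 2^6 = 64 price paths (U = up ×1.35, D = down ×0.85); each path with k up-moves has probability p*^k·(1−p*)^(6−k).
DDDDDD: Ā=104.1198, payoff=0.0000, prob=0.046656
UDDDDD: Ā=165.3668, payoff=0.0000, prob=0.031104
DUDDDD: Ā=150.6168, payoff=0.0000, prob=0.031104
UUDDDD: Ā=239.2149, payoff=0.0000, prob=0.020736
DDUDDD: Ā=138.0793, payoff=0.0000, prob=0.031104
UDUDDD: Ā=219.3024, payoff=0.0000, prob=0.020736
DUUDDD: Ā=204.5524, payoff=0.0000, prob=0.020736
UUUDDD: Ā=324.8774, payoff=0.0000, prob=0.013824
DDDUDD: Ā=127.4224, payoff=0.0000, prob=0.031104
UDDUDD: Ā=202.3768, payoff=0.0000, prob=0.020736
DUDUDD: Ā=187.6268, payoff=0.0000, prob=0.020736
UUDUDD: Ā=297.9955, payoff=0.0000, prob=0.013824
DDUUDD: Ā=175.0893, payoff=0.0000, prob=0.020736
UDUUDD: Ā=278.0830, payoff=0.0000, prob=0.013824
DUUUDD: Ā=263.3330, payoff=0.0000, prob=0.013824
UUUUDD: Ā=418.2348, payoff=89.8848, prob=0.009216
DDDDUD: Ā=118.3641, payoff=0.0000, prob=0.031104
UDDDUD: Ā=187.9900, payoff=0.0000, prob=0.020736
DUDDUD: Ā=173.2400, payoff=0.0000, prob=0.020736
UUDDUD: Ā=275.1459, payoff=0.0000, prob=0.013824
DDUDUD: Ā=160.7025, payoff=0.0000, prob=0.020736
UDUDUD: Ā=255.2334, payoff=0.0000, prob=0.013824
DUUDUD: Ā=240.4834, payoff=0.0000, prob=0.013824
UUUDUD: Ā=381.9442, payoff=53.5942, prob=0.009216
DDDUUD: Ā=150.0456, payoff=0.0000, prob=0.020736
UDDUUD: Ā=238.3078, payoff=0.0000, prob=0.013824
DUDUUD: Ā=223.5578, payoff=0.0000, prob=0.013824
UUDUUD: Ā=355.0624, payoff=26.7124, prob=0.009216
DDUUUD: Ā=211.0203, payoff=0.0000, prob=0.013824
UDUUUD: Ā=335.1499, payoff=6.7999, prob=0.009216
DUUUUD: Ā=320.3999, payoff=0.0000, prob=0.009216
UUUUUD: Ā=508.8704, payoff=180.5204, prob=0.006144
DDDDDU: Ā=110.6645, payoff=0.0000, prob=0.031104
UDDDDU: Ā=175.7613, payoff=0.0000, prob=0.020736
DUDDDU: Ā=161.0113, payoff=0.0000, prob=0.020736
UUDDDU: Ā=255.7238, payoff=0.0000, prob=0.013824
DDUDDU: Ā=148.4738, payoff=0.0000, prob=0.020736
UDUDDU: Ā=235.8113, payoff=0.0000, prob=0.013824
DUUDDU: Ā=221.0613, payoff=0.0000, prob=0.013824
UUUDDU: Ā=351.0973, payoff=22.7473, prob=0.009216
DDDUDU: Ā=137.8169, payoff=0.0000, prob=0.020736
UDDUDU: Ā=218.8856, payoff=0.0000, prob=0.013824
DUDUDU: Ā=204.1356, payoff=0.0000, prob=0.013824
UUDUDU: Ā=324.2154, payoff=0.0000, prob=0.009216
DDUUDU: Ā=191.5981, payoff=0.0000, prob=0.013824
UDUUDU: Ā=304.3029, payoff=0.0000, prob=0.009216
DUUUDU: Ā=289.5529, payoff=0.0000, prob=0.009216
UUUUDU: Ā=459.8782, payoff=131.5282, prob=0.006144
DDDDUU: Ā=128.7585, payoff=0.0000, prob=0.020736
UDDDUU: Ā=204.4988, payoff=0.0000, prob=0.013824
DUDDUU: Ā=189.7488, payoff=0.0000, prob=0.013824
UUDDUU: Ā=301.3658, payoff=0.0000, prob=0.009216
DDUDUU: Ā=177.2113, payoff=0.0000, prob=0.013824
UDUDUU: Ā=281.4533, payoff=0.0000, prob=0.009216
DUUDUU: Ā=266.7033, payoff=0.0000, prob=0.009216
UUUDUU: Ā=423.5876, payoff=95.2376, prob=0.006144
DDDUUU: Ā=166.5545, payoff=0.0000, prob=0.013824
UDDUUU: Ā=264.5277, payoff=0.0000, prob=0.009216
DUDUUU: Ā=249.7777, payoff=0.0000, prob=0.009216
UUDUUU: Ā=396.7057, payoff=68.3557, prob=0.006144
DDUUUU: Ā=237.2402, payoff=0.0000, prob=0.009216
UDUUUU: Ā=376.7932, payoff=48.4432, prob=0.006144
DUUUUU: Ā=362.0432, payoff=33.6932, prob=0.006144
UUUUUU: Ā=575.0099, payoff=246.6599, prob=0.004096
Price = Σ prob·payoff / R^6 = 6.278099 / 1.340096 = 4.6848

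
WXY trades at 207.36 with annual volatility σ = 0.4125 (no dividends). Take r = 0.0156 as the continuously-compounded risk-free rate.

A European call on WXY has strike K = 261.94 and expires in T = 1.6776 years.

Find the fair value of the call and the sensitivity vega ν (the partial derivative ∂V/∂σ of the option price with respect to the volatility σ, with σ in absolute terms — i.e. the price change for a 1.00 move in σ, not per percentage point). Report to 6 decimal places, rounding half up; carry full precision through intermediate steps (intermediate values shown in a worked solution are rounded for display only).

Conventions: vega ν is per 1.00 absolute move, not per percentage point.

σ√T = 0.4125·√1.6776 = 0.534279
d₁ = (ln(S/K) + (r+σ²/2)T) / (σ√T) = (ln(207.36/261.94) + (0.0156+0.4125²/2)·1.6776) / 0.534279 = (-0.233659 + 0.168898) / 0.534279 = -0.121213
d₂ = d₁ − σ√T = -0.121213 − 0.534279 = -0.655492
e^{−rT} = 0.974169
N(d₁) = 0.451761,  N(d₂) = 0.256076
Call price V = S·N(d₁) − K·e^{−rT}·N(d₂) = 93.677216 − 65.343780 = 28.333436
φ(d₁) = (1/√(2π))·e^{−d₁²/2} = 0.396022
ν = S·φ(d₁)·√T = 106.362568

price = 28.333436
ν = 106.362568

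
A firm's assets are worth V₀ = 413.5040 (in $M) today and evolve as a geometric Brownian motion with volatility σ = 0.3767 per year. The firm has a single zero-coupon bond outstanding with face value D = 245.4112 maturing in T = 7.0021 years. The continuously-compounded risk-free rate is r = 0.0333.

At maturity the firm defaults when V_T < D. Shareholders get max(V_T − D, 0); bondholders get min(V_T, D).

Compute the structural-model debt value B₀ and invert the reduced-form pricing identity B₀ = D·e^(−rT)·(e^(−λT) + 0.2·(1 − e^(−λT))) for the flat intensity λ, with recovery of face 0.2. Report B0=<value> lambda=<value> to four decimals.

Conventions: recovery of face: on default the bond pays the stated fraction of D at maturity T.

Work the structural quantities from V₀ = 413.5040 against face 245.4112:
d₁ = [ln(V₀/D) + (r + σ²/2)T] / (σ√T)
   = [ln(413.5040/245.4112) + (0.0333 + 0.5·0.3767²)·7.0021] / (0.3767·√7.0021)
   = [0.521732 + 0.729979] / 0.996804 = 1.255724
d₂ = d₁ − σ√T = 1.255724 − 0.996804 = 0.258920
N(d₁) = 0.895392,  N(d₂) = 0.602152,  e^(−rT) = 0.792019
E₀ = V₀·N(d₁) − D·e^(−rT)·N(d₂)
   = 413.5040·0.895392 − 245.4112·0.792019·0.602152 = 253.207776
B₀ = V₀ − E₀ = 413.5040 − 253.207776 = 160.296224
e^(−λT) = (B₀·e^(rT)/D − 0.2)/(1 − 0.2) = (160.2962·1.262596/245.4112 − 0.2)/0.8 = 0.78086851
λ = −ln(0.78086851)/7.0021 = 0.035325

B0=160.2962 lambda=0.0353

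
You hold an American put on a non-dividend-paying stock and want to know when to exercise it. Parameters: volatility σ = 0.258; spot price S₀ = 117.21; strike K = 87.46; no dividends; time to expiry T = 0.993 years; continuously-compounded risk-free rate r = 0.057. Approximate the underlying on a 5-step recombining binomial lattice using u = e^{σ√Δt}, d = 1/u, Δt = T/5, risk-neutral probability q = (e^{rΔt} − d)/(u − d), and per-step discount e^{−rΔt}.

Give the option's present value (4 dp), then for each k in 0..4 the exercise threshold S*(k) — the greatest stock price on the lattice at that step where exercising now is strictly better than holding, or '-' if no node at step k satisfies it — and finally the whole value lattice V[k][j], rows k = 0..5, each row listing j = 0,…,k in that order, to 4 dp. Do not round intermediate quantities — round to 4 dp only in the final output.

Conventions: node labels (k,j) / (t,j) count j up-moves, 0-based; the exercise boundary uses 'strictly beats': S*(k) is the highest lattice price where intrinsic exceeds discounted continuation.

price = 1.1406
boundary = - - - - 73.9997
tree:
1.1406
2.1633 0.2242
4.0508 0.4730 0.0000
7.4633 0.9980 0.0000 0.0000
13.4603 2.1059 0.0000 0.0000 0.0000
21.4976 4.4437 0.0000 0.0000 0.0000 0.0000

params: Δt=0.19860 u=1.12185 d=0.89139 q=0.52069 e^(-rΔt)=0.98874
t_5 payoffs: 21.4976 4.4437 0.0000 0.0000 0.0000 0.0000
t_4: node(4,0) S=73.9997 payoff=13.4603 vs cont=12.4758 → 13.4603 [stop]  node(4,1) S=93.1316 payoff=0.0000 vs cont=2.1059 → 2.1059 [wait]  node(4,2) S=117.2100 payoff=0.0000 vs cont=0.0000 → 0.0000 [wait]  node(4,3) S=147.5136 payoff=0.0000 vs cont=0.0000 → 0.0000 [wait]  node(4,4) S=185.6519 payoff=0.0000 vs cont=0.0000 → 0.0000 [wait]  ⇒ S*(4)=73.9997
t_3: node(3,0) S=83.0163 payoff=4.4437 vs cont=7.4633 → 7.4633 [wait]  node(3,1) S=104.4795 payoff=0.0000 vs cont=0.9980 → 0.9980 [wait]  node(3,2) S=131.4917 payoff=0.0000 vs cont=0.0000 → 0.0000 [wait]  node(3,3) S=165.4877 payoff=0.0000 vs cont=0.0000 → 0.0000 [wait]  ⇒ S*(3)=-
t_2: node(2,0) S=93.1316 payoff=0.0000 vs cont=4.0508 → 4.0508 [wait]  node(2,1) S=117.2100 payoff=0.0000 vs cont=0.4730 → 0.4730 [wait]  node(2,2) S=147.5136 payoff=0.0000 vs cont=0.0000 → 0.0000 [wait]  ⇒ S*(2)=-
t_1: node(1,0) S=104.4795 payoff=0.0000 vs cont=2.1633 → 2.1633 [wait]  node(1,1) S=131.4917 payoff=0.0000 vs cont=0.2242 → 0.2242 [wait]  ⇒ S*(1)=-
t_0: node(0,0) S=117.2100 payoff=0.0000 vs cont=1.1406 → 1.1406 [wait]  ⇒ S*(0)=-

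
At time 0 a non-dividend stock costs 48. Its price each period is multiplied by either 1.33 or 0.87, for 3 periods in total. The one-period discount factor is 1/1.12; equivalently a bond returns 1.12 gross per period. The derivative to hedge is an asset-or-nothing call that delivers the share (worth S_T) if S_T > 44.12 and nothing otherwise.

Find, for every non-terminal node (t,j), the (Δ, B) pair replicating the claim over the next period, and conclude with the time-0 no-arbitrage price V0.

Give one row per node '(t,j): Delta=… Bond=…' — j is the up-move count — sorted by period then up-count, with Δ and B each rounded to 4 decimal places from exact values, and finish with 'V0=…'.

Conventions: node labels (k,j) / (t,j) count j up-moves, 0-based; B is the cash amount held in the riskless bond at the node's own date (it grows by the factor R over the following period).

(0,0): Delta=1.2378 Bond=-13.5569
(1,0): Delta=1.6707 Bond=-33.2597
(1,1): Delta=1.0000 Bond=0.0000
(2,0): Delta=2.8913 Bond=-81.5971
(2,1): Delta=1.0000 Bond=0.0000
(2,2): Delta=1.0000 Bond=0.0000
V0=45.8594

No-arbitrage ⇒ martingale measure with p* = (R−d)/(u−d) = 0.5435.
At maturity the claim pays: V(3,0)=0.0000, V(3,1)=48.3205, V(3,2)=73.8693, V(3,3)=112.9266
(2,0): S=36.3312. Δ = (V_up−V_dn)/(S_up−S_dn) = (48.3205−0.0000)/(48.3205−31.6081) = 2.8913. V = [p*·48.3205 + (1−p*)·0.0000]/1.12 = 23.4474. B = V − Δ·S = -81.5971.
(2,1): S=55.5408. Δ = (V_up−V_dn)/(S_up−S_dn) = (73.8693−48.3205)/(73.8693−48.3205) = 1.0000. V = [p*·73.8693 + (1−p*)·48.3205]/1.12 = 55.5408. B = V − Δ·S = 0.0000.
(2,2): S=84.9072. Δ = (V_up−V_dn)/(S_up−S_dn) = (112.9266−73.8693)/(112.9266−73.8693) = 1.0000. V = [p*·112.9266 + (1−p*)·73.8693]/1.12 = 84.9072. B = V − Δ·S = 0.0000.
(1,0): S=41.7600. Δ = (V_up−V_dn)/(S_up−S_dn) = (55.5408−23.4474)/(55.5408−36.3312) = 1.6707. V = [p*·55.5408 + (1−p*)·23.4474]/1.12 = 36.5085. B = V − Δ·S = -33.2597.
(1,1): S=63.8400. Δ = (V_up−V_dn)/(S_up−S_dn) = (84.9072−55.5408)/(84.9072−55.5408) = 1.0000. V = [p*·84.9072 + (1−p*)·55.5408]/1.12 = 63.8400. B = V − Δ·S = 0.0000.
(0,0): S=48.0000. Δ = (V_up−V_dn)/(S_up−S_dn) = (63.8400−36.5085)/(63.8400−41.7600) = 1.2378. V = [p*·63.8400 + (1−p*)·36.5085]/1.12 = 45.8594. B = V − Δ·S = -13.5569.
Sanity check at the root: Δ(0,0)·S0 + B(0,0) reproduces V0 = 45.8594.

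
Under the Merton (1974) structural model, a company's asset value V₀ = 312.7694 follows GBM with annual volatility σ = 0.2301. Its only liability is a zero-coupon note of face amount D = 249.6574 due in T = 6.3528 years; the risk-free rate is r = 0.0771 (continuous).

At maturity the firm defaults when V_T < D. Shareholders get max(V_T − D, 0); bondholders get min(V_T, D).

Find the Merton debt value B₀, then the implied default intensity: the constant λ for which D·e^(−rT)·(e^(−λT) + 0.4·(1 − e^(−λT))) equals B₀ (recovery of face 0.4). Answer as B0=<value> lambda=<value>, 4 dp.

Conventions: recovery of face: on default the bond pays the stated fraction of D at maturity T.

B0=146.5175 lambda=0.0115

Apply the equity-as-call identities (strike 249.6574, horizon 6.3528 years):
d₁ = [ln(V₀/D) + (r + σ²/2)T] / (σ√T)
   = [ln(312.7694/249.6574) + (0.0771 + 0.5·0.2301²)·6.3528] / (0.2301·√6.3528)
   = [0.225377 + 0.657979] / 0.579962 = 1.523127
d₂ = d₁ − σ√T = 1.523127 − 0.579962 = 0.943166
N(d₁) = 0.936137,  N(d₂) = 0.827202,  e^(−rT) = 0.612748
E₀ = V₀·N(d₁) − D·e^(−rT)·N(d₂)
   = 312.7694·0.936137 − 249.6574·0.612748·0.827202 = 166.251862
B₀ = V₀ − E₀ = 312.7694 − 166.251862 = 146.517538
e^(−λT) = (B₀·e^(rT)/D − 0.4)/(1 − 0.4) = (146.5175·1.631991/249.6574 − 0.4)/0.6 = 0.92962272
λ = −ln(0.92962272)/6.3528 = 0.011487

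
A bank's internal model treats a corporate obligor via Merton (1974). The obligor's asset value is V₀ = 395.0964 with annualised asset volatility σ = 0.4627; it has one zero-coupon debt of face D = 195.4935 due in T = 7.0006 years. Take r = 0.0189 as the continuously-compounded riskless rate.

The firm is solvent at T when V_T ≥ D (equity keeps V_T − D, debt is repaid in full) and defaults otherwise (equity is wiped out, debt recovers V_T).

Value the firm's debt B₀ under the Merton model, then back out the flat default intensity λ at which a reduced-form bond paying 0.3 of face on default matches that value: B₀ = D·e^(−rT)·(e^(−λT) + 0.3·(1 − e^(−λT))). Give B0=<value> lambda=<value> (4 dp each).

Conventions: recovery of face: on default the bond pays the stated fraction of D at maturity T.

Work the structural quantities from V₀ = 395.0964 against face 195.4935:
d₁ = [ln(V₀/D) + (r + σ²/2)T] / (σ√T)
   = [ln(395.0964/195.4935) + (0.0189 + 0.5·0.4627²)·7.0006] / (0.4627·√7.0006)
   = [0.703603 + 0.881695] / 1.224242 = 1.294922
d₂ = d₁ − σ√T = 1.294922 − 1.224242 = 0.070681
N(d₁) = 0.902326,  N(d₂) = 0.528174,  e^(−rT) = 0.876068
E₀ = V₀·N(d₁) − D·e^(−rT)·N(d₂)
   = 395.0964·0.902326 − 195.4935·0.876068·0.528174 = 266.047877
B₀ = V₀ − E₀ = 395.0964 − 266.047877 = 129.048523
e^(−λT) = (B₀·e^(rT)/D − 0.3)/(1 − 0.3) = (129.0485·1.141464/195.4935 − 0.3)/0.7 = 0.64785582
λ = −ln(0.64785582)/7.0006 = 0.062007

B0=129.0485 lambda=0.0620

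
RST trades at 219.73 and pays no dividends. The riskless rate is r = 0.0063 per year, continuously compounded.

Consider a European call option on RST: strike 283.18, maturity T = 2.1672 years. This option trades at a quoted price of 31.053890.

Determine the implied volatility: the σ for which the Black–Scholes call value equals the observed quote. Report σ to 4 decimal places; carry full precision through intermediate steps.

At σ = 0.3883 the Black–Scholes value reproduces the quote:
σ√T = 0.3883·√2.1672 = 0.571632
d₁ = (ln(S/K) + (r+σ²/2)T) / (σ√T) = (ln(219.73/283.18) + (0.0063+0.3883²/2)·2.1672) / 0.571632 = (-0.253683 + 0.177035) / 0.571632 = -0.134086
d₂ = d₁ − σ√T = -0.134086 − 0.571632 = -0.705719
e^{−rT} = 0.986439
N(d₁) = 0.446667,  N(d₂) = 0.240182
V = S·N(d₁) − K·e^{−rT}·N(d₂) = 98.146186 − 67.092296 = 31.053890 (the quoted price), and the Black–Scholes price is strictly increasing in σ, so σ is unique

sigma = 0.3883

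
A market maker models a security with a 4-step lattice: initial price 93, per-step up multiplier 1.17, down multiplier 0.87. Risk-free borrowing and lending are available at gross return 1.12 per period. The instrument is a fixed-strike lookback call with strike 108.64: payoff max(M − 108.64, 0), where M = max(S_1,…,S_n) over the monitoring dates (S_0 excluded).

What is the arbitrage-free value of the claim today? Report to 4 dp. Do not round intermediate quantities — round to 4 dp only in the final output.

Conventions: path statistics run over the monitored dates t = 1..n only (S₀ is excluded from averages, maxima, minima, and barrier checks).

Set p* = 0.8333 (from d < R < u); the path-dependent value is the discounted p*-expectation over all price paths.
Enumerate all 2^4 = 16 price paths (U = up ×1.17, D = down ×0.87); each path with k up-moves has probability p*^k·(1−p*)^(4−k).
DDDD: M=80.9100, payoff=0.0000, prob=0.000772
UDDD: M=108.8100, payoff=0.1700, prob=0.003858
DUDD: M=94.6647, payoff=0.0000, prob=0.003858
UUDD: M=127.3077, payoff=18.6677, prob=0.019290
DDUD: M=82.3583, payoff=0.0000, prob=0.003858
UDUD: M=110.7577, payoff=2.1177, prob=0.019290
DUUD: M=110.7577, payoff=2.1177, prob=0.019290
UUUD: M=148.9500, payoff=40.3100, prob=0.096451
DDDU: M=80.9100, payoff=0.0000, prob=0.003858
UDDU: M=108.8100, payoff=0.1700, prob=0.019290
DUDU: M=96.3592, payoff=0.0000, prob=0.019290
UUDU: M=129.5865, payoff=20.9465, prob=0.096451
DDUU: M=96.3592, payoff=0.0000, prob=0.019290
UDUU: M=129.5865, payoff=20.9465, prob=0.096451
DUUU: M=129.5865, payoff=20.9465, prob=0.096451
UUUU: M=174.2715, payoff=65.6315, prob=0.482253
Price = Σ prob·payoff / R^4 = 42.045573 / 1.573519 = 26.7207

price = 26.7207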